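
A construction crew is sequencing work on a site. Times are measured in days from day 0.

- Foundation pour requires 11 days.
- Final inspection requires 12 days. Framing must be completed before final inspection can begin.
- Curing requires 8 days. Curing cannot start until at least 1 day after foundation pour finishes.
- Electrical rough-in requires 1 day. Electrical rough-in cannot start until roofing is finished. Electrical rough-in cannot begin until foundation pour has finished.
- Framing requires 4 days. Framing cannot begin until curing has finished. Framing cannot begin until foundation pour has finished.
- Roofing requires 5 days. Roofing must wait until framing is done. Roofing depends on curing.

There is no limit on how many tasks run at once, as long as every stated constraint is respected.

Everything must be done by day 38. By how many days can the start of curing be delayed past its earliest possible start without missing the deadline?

2

Nothing blocks foundation pour, so it runs from day 0 to day 11.
Curing waits on foundation pour (finishes day 11, plus 1-day gap → day 12), so it starts at day 12 and finishes at 12 + 8 = day 20.

Working backward from the deadline:
To finish by day 38, electrical rough-in (duration 1) must start no later than day 37.
Roofing must finish before electrical rough-in (must start by day 37). With a 5-day duration, roofing must start by 37 − 5 = day 32.
Final inspection has no dependents, so it just needs to finish by day 38. Starting by 38 − 12 = day 26 achieves that.
Framing must finish in time for roofing (must start by day 32); final inspection (must start by day 26). The tightest is day 26, so framing must start by 26 − 4 = day 22.
Curing feeds framing (must start by day 22); roofing (must start by day 32). Taking the minimum, curing must finish by day 22 and start by 22 − 8 = day 14.
So curing can start as early as day 12 and as late as day 14, giving 14 − 12 = 2 days of slack.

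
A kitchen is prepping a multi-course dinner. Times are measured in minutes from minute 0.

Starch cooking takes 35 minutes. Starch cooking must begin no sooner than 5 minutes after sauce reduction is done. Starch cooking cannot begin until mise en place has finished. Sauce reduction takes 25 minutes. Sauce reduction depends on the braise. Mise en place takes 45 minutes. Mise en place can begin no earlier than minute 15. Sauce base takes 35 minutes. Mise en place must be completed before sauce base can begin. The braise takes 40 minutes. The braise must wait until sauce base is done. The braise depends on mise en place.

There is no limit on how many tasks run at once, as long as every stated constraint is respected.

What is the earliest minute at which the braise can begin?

Mise en place waits on its own release at minute 15, so it starts at minute 15 and finishes at 15 + 45 = minute 60.
Sauce base waits on mise en place (finishes minute 60), so it starts at minute 60 and finishes at 60 + 35 = minute 95.
The braise waits on sauce base (finishes minute 95); mise en place (finishes minute 60). The latest of these is minute 95, which is the earliest the braise can start.

95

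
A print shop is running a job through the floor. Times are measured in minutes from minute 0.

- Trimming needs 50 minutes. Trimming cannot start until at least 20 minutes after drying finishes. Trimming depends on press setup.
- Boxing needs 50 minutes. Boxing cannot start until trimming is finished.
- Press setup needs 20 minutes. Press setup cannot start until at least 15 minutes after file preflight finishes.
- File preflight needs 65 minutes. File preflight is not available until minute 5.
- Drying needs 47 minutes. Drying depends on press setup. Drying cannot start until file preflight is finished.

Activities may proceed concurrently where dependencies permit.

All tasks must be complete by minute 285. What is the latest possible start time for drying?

118

To finish by minute 285, boxing (duration 50) must start no later than minute 235.
Since boxing (must start by minute 235) depends on it, trimming must finish by minute 235. Backing off its 50-minute duration gives a latest start of minute 185.
Drying must finish before trimming (must start by minute 185, minus 20-minute gap → minute 165). With a 47-minute duration, drying must start by 165 − 47 = minute 118.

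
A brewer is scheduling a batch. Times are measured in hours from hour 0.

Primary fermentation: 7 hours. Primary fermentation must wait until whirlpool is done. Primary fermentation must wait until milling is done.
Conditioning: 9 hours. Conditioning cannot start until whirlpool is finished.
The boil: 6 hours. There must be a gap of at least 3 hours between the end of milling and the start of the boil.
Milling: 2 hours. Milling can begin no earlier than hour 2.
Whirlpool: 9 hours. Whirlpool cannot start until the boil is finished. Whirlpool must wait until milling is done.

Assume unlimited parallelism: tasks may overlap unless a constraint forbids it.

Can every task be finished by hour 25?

Milling waits on its own release at hour 2, so it starts at hour 2 and finishes at 2 + 2 = hour 4.
The boil cannot begin until milling (finishes hour 4, plus 3-hour gap → hour 7). It runs from hour 7 to 7 + 6 = hour 13.
Whirlpool cannot start until the boil (finishes hour 13); milling (finishes hour 4). The controlling bound is hour 13, so whirlpool finishes at 13 + 9 = hour 22.
Conditioning cannot begin until whirlpool (finishes hour 22). It runs from hour 22 to 22 + 9 = hour 31.
Primary fermentation needs all of whirlpool (finishes hour 22); milling (finishes hour 4). That puts its earliest start at hour 22; it finishes at 22 + 7 = hour 29.
The earliest everything can be done is hour 31, which is after the deadline of 25, so it is not possible.

No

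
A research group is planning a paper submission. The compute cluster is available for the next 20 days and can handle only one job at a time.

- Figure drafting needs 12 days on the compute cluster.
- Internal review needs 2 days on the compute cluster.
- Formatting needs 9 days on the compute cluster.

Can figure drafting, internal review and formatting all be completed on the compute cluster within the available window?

Running back to back, the jobs need 12 + 2 + 9 = 23 days on the compute cluster.
Since 23 > 20, they cannot all fit.

No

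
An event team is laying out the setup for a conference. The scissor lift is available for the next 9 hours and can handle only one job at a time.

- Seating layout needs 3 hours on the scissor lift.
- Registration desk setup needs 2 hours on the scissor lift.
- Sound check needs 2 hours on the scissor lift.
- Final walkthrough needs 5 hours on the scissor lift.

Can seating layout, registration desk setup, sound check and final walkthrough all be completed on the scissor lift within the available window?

No

Running back to back, the jobs need 3 + 2 + 2 + 5 = 12 hours on the scissor lift.
Since 12 > 9, they cannot all fit.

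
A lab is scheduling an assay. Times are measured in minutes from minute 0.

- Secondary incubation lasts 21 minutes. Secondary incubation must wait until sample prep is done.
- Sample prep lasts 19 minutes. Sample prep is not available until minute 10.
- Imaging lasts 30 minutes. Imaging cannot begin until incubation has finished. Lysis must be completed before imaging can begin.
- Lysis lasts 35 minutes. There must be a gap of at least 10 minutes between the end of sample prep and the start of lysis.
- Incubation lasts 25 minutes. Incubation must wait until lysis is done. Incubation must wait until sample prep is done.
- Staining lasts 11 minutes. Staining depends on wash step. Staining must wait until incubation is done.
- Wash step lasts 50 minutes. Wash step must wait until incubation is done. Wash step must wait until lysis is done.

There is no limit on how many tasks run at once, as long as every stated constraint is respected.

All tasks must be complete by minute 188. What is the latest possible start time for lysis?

67

Nothing follows staining; the deadline of minute 188 is its only limit. It must start by 188 − 11 = minute 177.
Wash step feeds into staining (must start by minute 177); so wash step must finish by minute 177 and therefore start by minute 127.
Imaging has no dependents, so it just needs to finish by minute 188. Starting by 188 − 30 = minute 158 achieves that.
For incubation: wash step (must start by minute 127); staining (must start by minute 177); imaging (must start by minute 158). The most restrictive is minute 127; with a 25-minute duration, incubation must start by minute 102.
Lysis feeds incubation (must start by minute 102); wash step (must start by minute 127); imaging (must start by minute 158). Taking the minimum, lysis must finish by minute 102 and start by 102 − 35 = minute 67.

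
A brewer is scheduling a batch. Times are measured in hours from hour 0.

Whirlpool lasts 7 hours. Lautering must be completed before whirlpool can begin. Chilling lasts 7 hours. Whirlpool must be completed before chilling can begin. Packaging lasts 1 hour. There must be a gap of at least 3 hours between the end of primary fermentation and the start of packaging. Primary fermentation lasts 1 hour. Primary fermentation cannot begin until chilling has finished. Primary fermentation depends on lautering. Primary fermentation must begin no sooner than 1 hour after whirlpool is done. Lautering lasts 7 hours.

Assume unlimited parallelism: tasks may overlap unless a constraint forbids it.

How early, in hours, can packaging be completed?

Lautering can start immediately at hour 0; it finishes at hour 7.
After lautering (finishes hour 7), whirlpool can start at hour 7 and finishes at hour 14.
Chilling cannot begin until whirlpool (finishes hour 14). It runs from hour 14 to 14 + 7 = hour 21.
Primary fermentation cannot start until chilling (finishes hour 21); lautering (finishes hour 7); whirlpool (finishes hour 14, plus 1-hour gap → hour 15). The controlling bound is hour 21, so primary fermentation finishes at 21 + 1 = hour 22.
Packaging cannot begin until primary fermentation (finishes hour 22, plus 3-hour gap → hour 25). It runs from hour 25 to 25 + 1 = hour 26.

26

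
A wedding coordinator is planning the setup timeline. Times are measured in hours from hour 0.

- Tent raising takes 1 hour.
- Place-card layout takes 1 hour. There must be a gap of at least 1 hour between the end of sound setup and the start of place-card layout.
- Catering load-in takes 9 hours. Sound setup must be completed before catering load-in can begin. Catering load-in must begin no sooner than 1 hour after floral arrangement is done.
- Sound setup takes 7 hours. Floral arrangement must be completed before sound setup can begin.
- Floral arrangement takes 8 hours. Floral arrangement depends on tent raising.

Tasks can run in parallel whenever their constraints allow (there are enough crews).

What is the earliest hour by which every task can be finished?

25

Tent raising can start immediately at hour 0; it finishes at hour 1.
Floral arrangement waits on tent raising (finishes hour 1), so it starts at hour 1 and finishes at 1 + 8 = hour 9.
Sound setup waits on floral arrangement (finishes hour 9), so it starts at hour 9 and finishes at 9 + 7 = hour 16.
After sound setup (finishes hour 16, plus 1-hour gap → hour 17), place-card layout can start at hour 17 and finishes at hour 18.
Catering load-in has to wait for sound setup (finishes hour 16); floral arrangement (finishes hour 9, plus 1-hour gap → hour 10). The latest of these is hour 16, so catering load-in runs hour 16 to 16 + 9 = hour 25.
All tasks are finished once the last one completes. Finish times: Tent raising at 1, Floral arrangement at 9, Sound setup at 16, Catering load-in at 25, Place-card layout at 18. The latest is hour 25.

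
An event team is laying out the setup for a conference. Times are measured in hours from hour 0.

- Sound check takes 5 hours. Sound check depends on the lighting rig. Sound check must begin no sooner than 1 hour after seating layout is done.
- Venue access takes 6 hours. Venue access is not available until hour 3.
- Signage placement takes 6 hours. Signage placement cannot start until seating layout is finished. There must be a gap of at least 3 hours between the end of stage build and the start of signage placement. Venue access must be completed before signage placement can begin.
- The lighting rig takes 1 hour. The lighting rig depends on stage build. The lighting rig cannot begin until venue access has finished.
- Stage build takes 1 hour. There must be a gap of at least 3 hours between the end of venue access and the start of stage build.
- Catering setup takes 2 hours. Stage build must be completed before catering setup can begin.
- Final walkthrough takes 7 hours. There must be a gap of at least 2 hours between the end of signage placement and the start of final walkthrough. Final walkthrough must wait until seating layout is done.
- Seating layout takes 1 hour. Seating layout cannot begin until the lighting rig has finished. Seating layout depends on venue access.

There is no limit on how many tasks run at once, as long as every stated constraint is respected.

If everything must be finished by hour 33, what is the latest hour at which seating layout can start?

17

Nothing follows final walkthrough; the deadline of hour 33 is its only limit. It must start by 33 − 7 = hour 26.
Since final walkthrough (must start by hour 26, minus 2-hour gap → hour 24) depends on it, signage placement must finish by hour 24. Backing off its 6-hour duration gives a latest start of hour 18.
Nothing follows sound check; the deadline of hour 33 is its only limit. It must start by 33 − 5 = hour 28.
Seating layout feeds signage placement (must start by hour 18); sound check (must start by hour 28, minus 1-hour gap → hour 27); final walkthrough (must start by hour 26). Taking the minimum, seating layout must finish by hour 18 and start by 18 − 1 = hour 17.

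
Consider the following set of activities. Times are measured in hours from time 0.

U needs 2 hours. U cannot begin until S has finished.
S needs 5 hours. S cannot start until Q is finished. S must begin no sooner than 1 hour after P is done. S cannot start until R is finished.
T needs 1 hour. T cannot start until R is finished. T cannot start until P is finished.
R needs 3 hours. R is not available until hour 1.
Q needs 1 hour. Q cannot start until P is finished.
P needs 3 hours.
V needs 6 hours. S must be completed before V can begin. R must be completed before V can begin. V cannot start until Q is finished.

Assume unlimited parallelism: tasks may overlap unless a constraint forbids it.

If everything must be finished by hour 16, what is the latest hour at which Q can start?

4

Nothing follows U; the deadline of hour 16 is its only limit. It must start by 16 − 2 = hour 14.
V has no dependents, so it just needs to finish by hour 16. Starting by 16 − 6 = hour 10 achieves that.
S must finish in time for U (must start by hour 14); V (must start by hour 10). The tightest is hour 10, so S must start by 10 − 5 = hour 5.
For Q: S (must start by hour 5); V (must start by hour 10). The most restrictive is hour 5; with a 1-hour duration, Q must start by hour 4.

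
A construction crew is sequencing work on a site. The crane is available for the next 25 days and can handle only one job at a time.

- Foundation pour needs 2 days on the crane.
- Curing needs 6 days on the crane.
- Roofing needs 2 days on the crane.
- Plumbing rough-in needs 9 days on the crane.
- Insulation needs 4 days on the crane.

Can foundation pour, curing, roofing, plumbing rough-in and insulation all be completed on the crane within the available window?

Running back to back, the jobs need 2 + 6 + 2 + 9 + 4 = 23 days on the crane.
Since 23 ≤ 25, they fit within the window.

Yes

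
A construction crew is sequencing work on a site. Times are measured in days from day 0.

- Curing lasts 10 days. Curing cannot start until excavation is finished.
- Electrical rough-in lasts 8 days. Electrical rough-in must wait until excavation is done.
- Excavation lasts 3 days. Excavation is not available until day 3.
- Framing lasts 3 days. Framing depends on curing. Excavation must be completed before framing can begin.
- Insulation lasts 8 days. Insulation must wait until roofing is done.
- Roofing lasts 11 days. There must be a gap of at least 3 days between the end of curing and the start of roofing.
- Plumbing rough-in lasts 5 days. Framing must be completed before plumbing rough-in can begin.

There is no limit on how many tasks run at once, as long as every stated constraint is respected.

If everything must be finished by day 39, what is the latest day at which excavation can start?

Nothing follows plumbing rough-in; the deadline of day 39 is its only limit. It must start by 39 − 5 = day 34.
Framing feeds into plumbing rough-in (must start by day 34); so framing must finish by day 34 and therefore start by day 31.
Nothing follows insulation; the deadline of day 39 is its only limit. It must start by 39 − 8 = day 31.
Since insulation (must start by day 31) depends on it, roofing must finish by day 31. Backing off its 11-day duration gives a latest start of day 20.
Curing must finish in time for framing (must start by day 31); roofing (must start by day 20, minus 3-day gap → day 17). The tightest is day 17, so curing must start by 17 − 10 = day 7.
To finish by day 39, electrical rough-in (duration 8) must start no later than day 31.
For excavation: curing (must start by day 7); framing (must start by day 31); electrical rough-in (must start by day 31). The most restrictive is day 7; with a 3-day duration, excavation must start by day 4.

4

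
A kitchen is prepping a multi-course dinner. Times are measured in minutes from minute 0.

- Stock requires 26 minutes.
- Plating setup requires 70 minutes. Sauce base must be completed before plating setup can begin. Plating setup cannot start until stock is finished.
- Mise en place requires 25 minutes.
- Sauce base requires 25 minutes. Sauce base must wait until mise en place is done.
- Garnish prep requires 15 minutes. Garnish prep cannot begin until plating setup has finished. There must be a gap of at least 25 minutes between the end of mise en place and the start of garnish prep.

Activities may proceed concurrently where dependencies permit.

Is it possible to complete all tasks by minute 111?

No

Nothing blocks stock, so it runs from minute 0 to minute 26.
Mise en place has no prerequisites, so it starts at minute 0 and finishes at minute 25.
After mise en place (finishes minute 25), sauce base can start at minute 25 and finishes at minute 50.
Plating setup cannot start until sauce base (finishes minute 50); stock (finishes minute 26). The controlling bound is minute 50, so plating setup finishes at 50 + 70 = minute 120.
Garnish prep needs all of plating setup (finishes minute 120); mise en place (finishes minute 25, plus 25-minute gap → minute 50). That puts its earliest start at minute 120; it finishes at 120 + 15 = minute 135.
The earliest everything can be done is minute 135, which is after the deadline of 111, so it is not possible.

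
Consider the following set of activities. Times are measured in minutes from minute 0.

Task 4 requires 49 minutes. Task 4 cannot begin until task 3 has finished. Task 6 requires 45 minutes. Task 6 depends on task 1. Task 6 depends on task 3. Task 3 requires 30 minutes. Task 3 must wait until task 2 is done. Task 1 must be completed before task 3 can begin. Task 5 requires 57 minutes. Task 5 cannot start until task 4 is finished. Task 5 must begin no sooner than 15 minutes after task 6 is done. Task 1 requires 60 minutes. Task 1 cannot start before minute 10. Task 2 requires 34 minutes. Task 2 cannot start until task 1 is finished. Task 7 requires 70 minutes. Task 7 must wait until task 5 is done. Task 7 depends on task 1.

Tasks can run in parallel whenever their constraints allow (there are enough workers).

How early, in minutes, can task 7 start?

After its own release at minute 10, task 1 can start at minute 10 and finishes at minute 70.
After task 1 (finishes minute 70), task 2 can start at minute 70 and finishes at minute 104.
Task 3 has to wait for task 2 (finishes minute 104); task 1 (finishes minute 70). The latest of these is minute 104, so task 3 runs minute 104 to 104 + 30 = minute 134.
Task 6 has to wait for task 1 (finishes minute 70); task 3 (finishes minute 134). The latest of these is minute 134, so task 6 runs minute 134 to 134 + 45 = minute 179.
After task 3 (finishes minute 134), task 4 can start at minute 134 and finishes at minute 183.
For task 5: task 4 (finishes minute 183); task 6 (finishes minute 179, plus 15-minute gap → minute 194). Taking the maximum gives a start of minute 194, and it finishes at 194 + 57 = minute 251.
Task 7 waits on task 5 (finishes minute 251); task 1 (finishes minute 70). The latest of these is minute 251, which is the earliest task 7 can start.

251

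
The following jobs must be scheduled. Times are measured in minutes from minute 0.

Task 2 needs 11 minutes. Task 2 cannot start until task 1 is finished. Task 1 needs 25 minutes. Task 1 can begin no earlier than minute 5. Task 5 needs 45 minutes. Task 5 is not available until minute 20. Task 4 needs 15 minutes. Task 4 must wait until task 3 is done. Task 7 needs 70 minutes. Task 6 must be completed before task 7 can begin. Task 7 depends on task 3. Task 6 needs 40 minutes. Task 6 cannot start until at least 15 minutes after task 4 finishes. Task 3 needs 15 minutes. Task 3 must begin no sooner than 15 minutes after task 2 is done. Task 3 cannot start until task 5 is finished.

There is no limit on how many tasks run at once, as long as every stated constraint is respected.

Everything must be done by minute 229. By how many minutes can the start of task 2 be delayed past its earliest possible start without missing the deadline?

18

Task 1 waits on its own release at minute 5, so it starts at minute 5 and finishes at 5 + 25 = minute 30.
After task 1 (finishes minute 30), task 2 can start at minute 30 and finishes at minute 41.

Working backward from the deadline:
Task 7 has no dependents, so it just needs to finish by minute 229. Starting by 229 − 70 = minute 159 achieves that.
Task 6 must finish before task 7 (must start by minute 159). With a 40-minute duration, task 6 must start by 159 − 40 = minute 119.
Since task 6 (must start by minute 119, minus 15-minute gap → minute 104) depends on it, task 4 must finish by minute 104. Backing off its 15-minute duration gives a latest start of minute 89.
For task 3: task 4 (must start by minute 89); task 7 (must start by minute 159). The most restrictive is minute 89; with a 15-minute duration, task 3 must start by minute 74.
Task 2 has to be done before task 3 (must start by minute 74, minus 15-minute gap → minute 59). That means finishing by minute 59, i.e. starting by 59 − 11 = minute 48.
So task 2 can start as early as minute 30 and as late as minute 48, giving 48 − 30 = 18 minutes of slack.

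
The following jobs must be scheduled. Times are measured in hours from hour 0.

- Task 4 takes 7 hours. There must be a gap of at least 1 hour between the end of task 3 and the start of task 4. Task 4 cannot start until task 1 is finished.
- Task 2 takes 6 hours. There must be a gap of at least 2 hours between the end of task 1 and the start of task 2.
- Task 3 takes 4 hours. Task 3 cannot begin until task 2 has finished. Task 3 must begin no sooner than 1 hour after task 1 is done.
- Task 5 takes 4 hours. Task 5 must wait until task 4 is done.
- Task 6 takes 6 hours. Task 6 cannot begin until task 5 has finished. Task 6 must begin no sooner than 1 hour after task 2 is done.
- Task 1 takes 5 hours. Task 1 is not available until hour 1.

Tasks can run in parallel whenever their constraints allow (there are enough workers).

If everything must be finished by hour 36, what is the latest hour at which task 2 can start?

8

To finish by hour 36, task 6 (duration 6) must start no later than hour 30.
Task 5 has to be done before task 6 (must start by hour 30). That means finishing by hour 30, i.e. starting by 30 − 4 = hour 26.
Task 4 must finish before task 5 (must start by hour 26). With a 7-hour duration, task 4 must start by 26 − 7 = hour 19.
Task 3 feeds into task 4 (must start by hour 19, minus 1-hour gap → hour 18); so task 3 must finish by hour 18 and therefore start by hour 14.
Task 2 feeds task 3 (must start by hour 14); task 6 (must start by hour 30, minus 1-hour gap → hour 29). Taking the minimum, task 2 must finish by hour 14 and start by 14 − 6 = hour 8.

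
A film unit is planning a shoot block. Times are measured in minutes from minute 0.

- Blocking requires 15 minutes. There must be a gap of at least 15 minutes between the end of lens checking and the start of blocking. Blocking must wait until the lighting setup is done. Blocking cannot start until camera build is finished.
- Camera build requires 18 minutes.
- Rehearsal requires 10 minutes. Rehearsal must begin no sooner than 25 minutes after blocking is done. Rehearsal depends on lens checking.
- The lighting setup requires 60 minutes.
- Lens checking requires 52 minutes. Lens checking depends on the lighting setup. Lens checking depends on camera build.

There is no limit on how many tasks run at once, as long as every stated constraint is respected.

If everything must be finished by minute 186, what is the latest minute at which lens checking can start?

69

Rehearsal must finish by minute 186; it takes 10 minutes, so it must start by 186 − 10 = minute 176.
Since rehearsal (must start by minute 176, minus 25-minute gap → minute 151) depends on it, blocking must finish by minute 151. Backing off its 15-minute duration gives a latest start of minute 136.
Lens checking must finish in time for blocking (must start by minute 136, minus 15-minute gap → minute 121); rehearsal (must start by minute 176). The tightest is minute 121, so lens checking must start by 121 − 52 = minute 69.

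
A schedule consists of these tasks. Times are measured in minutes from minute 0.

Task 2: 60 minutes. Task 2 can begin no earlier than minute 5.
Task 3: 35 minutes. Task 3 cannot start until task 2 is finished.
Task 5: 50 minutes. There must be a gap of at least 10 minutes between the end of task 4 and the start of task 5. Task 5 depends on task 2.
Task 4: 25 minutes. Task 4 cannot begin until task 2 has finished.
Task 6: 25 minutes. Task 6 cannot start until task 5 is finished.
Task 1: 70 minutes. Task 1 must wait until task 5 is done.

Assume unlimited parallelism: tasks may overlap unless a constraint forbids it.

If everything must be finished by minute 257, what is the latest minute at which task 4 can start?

Nothing follows task 1; the deadline of minute 257 is its only limit. It must start by 257 − 70 = minute 187.
Task 6 has no dependents, so it just needs to finish by minute 257. Starting by 257 − 25 = minute 232 achieves that.
Task 5 feeds task 1 (must start by minute 187); task 6 (must start by minute 232). Taking the minimum, task 5 must finish by minute 187 and start by 187 − 50 = minute 137.
Task 4 feeds into task 5 (must start by minute 137, minus 10-minute gap → minute 127); so task 4 must finish by minute 127 and therefore start by minute 102.

102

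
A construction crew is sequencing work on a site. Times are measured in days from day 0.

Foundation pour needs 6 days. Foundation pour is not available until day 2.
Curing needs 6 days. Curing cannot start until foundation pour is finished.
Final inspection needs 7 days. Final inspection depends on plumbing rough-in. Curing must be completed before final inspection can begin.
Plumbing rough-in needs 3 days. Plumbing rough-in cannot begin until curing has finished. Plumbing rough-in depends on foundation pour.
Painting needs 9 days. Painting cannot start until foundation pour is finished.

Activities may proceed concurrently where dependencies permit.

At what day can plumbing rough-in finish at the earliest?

17

Foundation pour waits on its own release at day 2, so it starts at day 2 and finishes at 2 + 6 = day 8.
Curing cannot begin until foundation pour (finishes day 8). It runs from day 8 to 8 + 6 = day 14.
Plumbing rough-in cannot start until curing (finishes day 14); foundation pour (finishes day 8). The controlling bound is day 14, so plumbing rough-in finishes at 14 + 3 = day 17.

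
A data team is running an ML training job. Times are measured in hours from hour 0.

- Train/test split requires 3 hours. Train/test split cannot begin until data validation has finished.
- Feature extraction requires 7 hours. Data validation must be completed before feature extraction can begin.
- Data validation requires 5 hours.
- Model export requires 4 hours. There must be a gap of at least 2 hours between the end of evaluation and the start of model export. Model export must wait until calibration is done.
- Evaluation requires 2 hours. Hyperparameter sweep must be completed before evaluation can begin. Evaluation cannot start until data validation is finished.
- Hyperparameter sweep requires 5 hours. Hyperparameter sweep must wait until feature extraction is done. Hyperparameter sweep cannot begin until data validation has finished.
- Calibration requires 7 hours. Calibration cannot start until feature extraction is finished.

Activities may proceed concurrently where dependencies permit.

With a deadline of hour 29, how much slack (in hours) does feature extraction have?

4

Nothing blocks data validation, so it runs from hour 0 to hour 5.
Feature extraction cannot begin until data validation (finishes hour 5). It runs from hour 5 to 5 + 7 = hour 12.

Working backward from the deadline:
Model export has no dependents, so it just needs to finish by hour 29. Starting by 29 − 4 = hour 25 achieves that.
Since model export (must start by hour 25, minus 2-hour gap → hour 23) depends on it, evaluation must finish by hour 23. Backing off its 2-hour duration gives a latest start of hour 21.
Since evaluation (must start by hour 21) depends on it, hyperparameter sweep must finish by hour 21. Backing off its 5-hour duration gives a latest start of hour 16.
Calibration feeds into model export (must start by hour 25); so calibration must finish by hour 25 and therefore start by hour 18.
For feature extraction: hyperparameter sweep (must start by hour 16); calibration (must start by hour 18). The most restrictive is hour 16; with a 7-hour duration, feature extraction must start by hour 9.
So feature extraction can start as early as hour 5 and as late as hour 9, giving 9 − 5 = 4 hours of slack.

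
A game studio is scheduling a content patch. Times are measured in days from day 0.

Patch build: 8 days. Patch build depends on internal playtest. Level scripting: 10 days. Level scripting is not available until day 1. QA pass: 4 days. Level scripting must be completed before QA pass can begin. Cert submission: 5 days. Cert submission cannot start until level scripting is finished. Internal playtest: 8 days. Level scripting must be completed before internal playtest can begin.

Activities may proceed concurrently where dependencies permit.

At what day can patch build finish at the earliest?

27

After its own release at day 1, level scripting can start at day 1 and finishes at day 11.
Internal playtest cannot begin until level scripting (finishes day 11). It runs from day 11 to 11 + 8 = day 19.
Patch build waits on internal playtest (finishes day 19), so it starts at day 19 and finishes at 19 + 8 = day 27.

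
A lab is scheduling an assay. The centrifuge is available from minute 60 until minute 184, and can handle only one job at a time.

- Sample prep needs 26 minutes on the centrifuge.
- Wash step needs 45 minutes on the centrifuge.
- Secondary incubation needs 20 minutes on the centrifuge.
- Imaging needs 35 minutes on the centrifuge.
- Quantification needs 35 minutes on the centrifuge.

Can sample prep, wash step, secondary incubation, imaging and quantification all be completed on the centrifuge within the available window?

The centrifuge window is 184 − 60 = 124 minutes.
Running back to back, the jobs need 26 + 45 + 20 + 35 + 35 = 161 minutes on the centrifuge.
Since 161 > 124, they cannot all fit.

No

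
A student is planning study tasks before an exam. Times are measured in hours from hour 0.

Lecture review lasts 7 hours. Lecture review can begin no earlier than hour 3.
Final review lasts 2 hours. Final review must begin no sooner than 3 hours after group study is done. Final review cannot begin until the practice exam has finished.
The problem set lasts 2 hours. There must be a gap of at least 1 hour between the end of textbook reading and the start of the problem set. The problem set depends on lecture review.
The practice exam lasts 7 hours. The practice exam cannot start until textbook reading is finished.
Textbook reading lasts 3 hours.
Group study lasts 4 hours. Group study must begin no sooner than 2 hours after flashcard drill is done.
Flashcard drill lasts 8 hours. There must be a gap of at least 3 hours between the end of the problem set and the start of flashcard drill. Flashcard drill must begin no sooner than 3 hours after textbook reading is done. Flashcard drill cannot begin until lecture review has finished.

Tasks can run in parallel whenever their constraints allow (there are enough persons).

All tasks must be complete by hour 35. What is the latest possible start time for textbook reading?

Final review has no dependents, so it just needs to finish by hour 35. Starting by 35 − 2 = hour 33 achieves that.
Group study must finish before final review (must start by hour 33, minus 3-hour gap → hour 30). With a 4-hour duration, group study must start by 30 − 4 = hour 26.
Flashcard drill must finish before group study (must start by hour 26, minus 2-hour gap → hour 24). With an 8-hour duration, flashcard drill must start by 24 − 8 = hour 16.
The problem set must finish before flashcard drill (must start by hour 16, minus 3-hour gap → hour 13). With a 2-hour duration, the problem set must start by 13 − 2 = hour 11.
The practice exam has to be done before final review (must start by hour 33). That means finishing by hour 33, i.e. starting by 33 − 7 = hour 26.
For textbook reading: the problem set (must start by hour 11, minus 1-hour gap → hour 10); flashcard drill (must start by hour 16, minus 3-hour gap → hour 13); the practice exam (must start by hour 26). The most restrictive is hour 10; with a 3-hour duration, textbook reading must start by hour 7.

7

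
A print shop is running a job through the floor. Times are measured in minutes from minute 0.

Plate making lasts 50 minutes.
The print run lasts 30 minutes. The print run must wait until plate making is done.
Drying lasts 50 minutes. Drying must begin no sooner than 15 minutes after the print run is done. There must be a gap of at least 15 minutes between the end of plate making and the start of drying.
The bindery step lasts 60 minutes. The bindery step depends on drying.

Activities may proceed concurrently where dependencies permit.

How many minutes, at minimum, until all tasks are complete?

205

Plate making can start immediately at minute 0; it finishes at minute 50.
After plate making (finishes minute 50), the print run can start at minute 50 and finishes at minute 80.
For drying: the print run (finishes minute 80, plus 15-minute gap → minute 95); plate making (finishes minute 50, plus 15-minute gap → minute 65). Taking the maximum gives a start of minute 95, and it finishes at 95 + 50 = minute 145.
After drying (finishes minute 145), the bindery step can start at minute 145 and finishes at minute 205.
All tasks are finished once the last one completes. Finish times: Plate making at 50, The print run at 80, Drying at 145, The bindery step at 205. The latest is minute 205.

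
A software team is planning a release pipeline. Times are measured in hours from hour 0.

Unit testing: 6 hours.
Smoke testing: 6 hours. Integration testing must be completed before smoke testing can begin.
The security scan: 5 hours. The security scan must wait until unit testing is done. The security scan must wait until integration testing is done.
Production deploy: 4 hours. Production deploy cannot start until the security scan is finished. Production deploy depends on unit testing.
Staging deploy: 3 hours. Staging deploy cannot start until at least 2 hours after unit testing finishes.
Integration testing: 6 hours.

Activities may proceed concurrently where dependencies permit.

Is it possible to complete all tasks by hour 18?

Yes

Integration testing has no prerequisites, so it starts at hour 0 and finishes at hour 6.
After integration testing (finishes hour 6), smoke testing can start at hour 6 and finishes at hour 12.
Unit testing can start immediately at hour 0; it finishes at hour 6.
After unit testing (finishes hour 6, plus 2-hour gap → hour 8), staging deploy can start at hour 8 and finishes at hour 11.
For the security scan: unit testing (finishes hour 6); integration testing (finishes hour 6). Taking the maximum gives a start of hour 6, and it finishes at 6 + 5 = hour 11.
Production deploy cannot start until the security scan (finishes hour 11); unit testing (finishes hour 6). The controlling bound is hour 11, so production deploy finishes at 11 + 4 = hour 15.
Every task is finished by hour 15, which is no later than the deadline of 18, so the schedule is feasible.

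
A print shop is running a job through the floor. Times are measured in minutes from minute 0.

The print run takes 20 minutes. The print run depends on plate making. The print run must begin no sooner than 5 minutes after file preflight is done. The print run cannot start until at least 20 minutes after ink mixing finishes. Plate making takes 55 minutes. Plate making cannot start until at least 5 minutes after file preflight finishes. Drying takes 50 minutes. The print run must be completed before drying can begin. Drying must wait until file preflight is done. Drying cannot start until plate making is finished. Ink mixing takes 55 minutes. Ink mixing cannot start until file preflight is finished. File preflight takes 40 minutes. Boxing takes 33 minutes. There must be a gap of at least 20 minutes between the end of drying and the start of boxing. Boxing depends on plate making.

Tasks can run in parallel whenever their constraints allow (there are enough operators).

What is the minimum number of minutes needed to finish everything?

File preflight can start immediately at minute 0; it finishes at minute 40.
After file preflight (finishes minute 40), ink mixing can start at minute 40 and finishes at minute 95.
After file preflight (finishes minute 40, plus 5-minute gap → minute 45), plate making can start at minute 45 and finishes at minute 100.
The print run cannot start until plate making (finishes minute 100); file preflight (finishes minute 40, plus 5-minute gap → minute 45); ink mixing (finishes minute 95, plus 20-minute gap → minute 115). The controlling bound is minute 115, so the print run finishes at 115 + 20 = minute 135.
For drying: the print run (finishes minute 135); file preflight (finishes minute 40); plate making (finishes minute 100). Taking the maximum gives a start of minute 135, and it finishes at 135 + 50 = minute 185.
Boxing cannot start until drying (finishes minute 185, plus 20-minute gap → minute 205); plate making (finishes minute 100). The controlling bound is minute 205, so boxing finishes at 205 + 33 = minute 238.
All tasks are finished once the last one completes. Finish times: File preflight at 40, Plate making at 100, Ink mixing at 95, The print run at 135, Drying at 185, Boxing at 238. The latest is minute 238.

238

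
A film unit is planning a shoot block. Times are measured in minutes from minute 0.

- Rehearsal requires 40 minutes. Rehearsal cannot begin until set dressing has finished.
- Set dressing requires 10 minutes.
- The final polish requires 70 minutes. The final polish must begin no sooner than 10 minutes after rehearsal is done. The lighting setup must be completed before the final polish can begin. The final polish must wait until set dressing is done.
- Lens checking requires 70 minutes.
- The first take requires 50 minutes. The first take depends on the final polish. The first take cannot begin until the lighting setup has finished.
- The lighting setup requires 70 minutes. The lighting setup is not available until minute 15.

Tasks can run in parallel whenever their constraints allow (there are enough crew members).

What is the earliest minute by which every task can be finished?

Nothing blocks lens checking, so it runs from minute 0 to minute 70.
The lighting setup cannot begin until its own release at minute 15. It runs from minute 15 to 15 + 70 = minute 85.
Nothing blocks set dressing, so it runs from minute 0 to minute 10.
After set dressing (finishes minute 10), rehearsal can start at minute 10 and finishes at minute 50.
For the final polish: rehearsal (finishes minute 50, plus 10-minute gap → minute 60); the lighting setup (finishes minute 85); set dressing (finishes minute 10). Taking the maximum gives a start of minute 85, and it finishes at 85 + 70 = minute 155.
The first take has to wait for the final polish (finishes minute 155); the lighting setup (finishes minute 85). The latest of these is minute 155, so the first take runs minute 155 to 155 + 50 = minute 205.
All tasks are finished once the last one completes. Finish times: Set dressing at 10, The lighting setup at 85, Lens checking at 70, Rehearsal at 50, The final polish at 155, The first take at 205. The latest is minute 205.

205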